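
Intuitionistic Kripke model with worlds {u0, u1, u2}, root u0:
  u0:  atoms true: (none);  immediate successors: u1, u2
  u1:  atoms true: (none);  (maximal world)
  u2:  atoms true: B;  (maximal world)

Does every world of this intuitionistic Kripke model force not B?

No

Not every world: u0 does not force not B.
u0 does not force not B since u2 is accessible from u0 and u2 forces B.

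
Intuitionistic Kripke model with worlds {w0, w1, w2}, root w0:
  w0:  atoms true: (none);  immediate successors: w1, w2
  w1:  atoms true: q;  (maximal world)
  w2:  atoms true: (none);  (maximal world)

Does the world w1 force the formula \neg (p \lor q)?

w1 \nVdash \neg (p \lor q) since w1 is accessible from w1 and w1 \Vdash p \lor q.
w1 \Vdash p \lor q via the disjunct q.

No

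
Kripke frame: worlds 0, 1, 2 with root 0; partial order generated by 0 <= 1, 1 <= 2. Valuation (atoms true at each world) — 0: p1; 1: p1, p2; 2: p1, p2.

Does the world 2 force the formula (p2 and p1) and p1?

2 forces (p2 and p1) and p1 since 2 forces both conjuncts.

Yes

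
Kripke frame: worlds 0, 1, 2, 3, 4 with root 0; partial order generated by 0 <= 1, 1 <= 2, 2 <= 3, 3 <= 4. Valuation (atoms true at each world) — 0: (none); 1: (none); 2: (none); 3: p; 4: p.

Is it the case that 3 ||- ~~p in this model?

3 ||- ~~p: no world accessible from 3 forces ~p.

Yes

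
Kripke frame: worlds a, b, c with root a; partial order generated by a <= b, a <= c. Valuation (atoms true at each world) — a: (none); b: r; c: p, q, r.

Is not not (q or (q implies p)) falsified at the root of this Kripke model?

a forces not not (q or (q implies p)): no world accessible from a forces not (q or (q implies p)).
So the root a forces not not (q or (q implies p)); the model is not a countermodel.

No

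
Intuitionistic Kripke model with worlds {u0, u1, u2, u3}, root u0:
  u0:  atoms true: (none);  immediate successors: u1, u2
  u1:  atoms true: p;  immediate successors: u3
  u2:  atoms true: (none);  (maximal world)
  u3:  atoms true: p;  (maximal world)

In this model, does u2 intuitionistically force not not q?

No

u2 does not force not not q since u2 is accessible from u2 and u2 forces not q.
u2 forces not q: no world accessible from u2 forces q.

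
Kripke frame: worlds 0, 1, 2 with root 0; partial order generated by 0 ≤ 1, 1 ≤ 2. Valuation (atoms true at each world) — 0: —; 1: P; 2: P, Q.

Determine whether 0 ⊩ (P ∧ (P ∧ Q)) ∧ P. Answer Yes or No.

0 ⊮ (P ∧ (P ∧ Q)) ∧ P since 0 fails P ∧ (P ∧ Q).

No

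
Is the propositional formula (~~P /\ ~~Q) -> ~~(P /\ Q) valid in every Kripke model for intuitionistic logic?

Yes

This is the distribution of double negation over conjunction, which is intuitionistically derivable.
Assume ~~P, ~~Q, and ~(P /\ Q). From P we'd get ~Q (since P /\ Q is refuted), contradicting ~~Q; so ~P, contradicting ~~P.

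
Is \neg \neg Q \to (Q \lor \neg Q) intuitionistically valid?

No

This is a variant of double-negation elimination (deriving excluded middle from double negation), which is not intuitionistically valid.
A Kripke countermodel: worlds s0, s1; order generated by s0 \le s1; atoms true at each world — s0:{}; s1:{Q}.
s0 \nVdash \neg \neg Q \to (Q \lor \neg Q): already at s0 itself, s0 \Vdash \neg \neg Q but s0 \nVdash Q \lor \neg Q.
s0 \nVdash Q \lor \neg Q: neither disjunct is forced at s0.
s0 lacks atom Q, so s0 \nVdash Q.
So the root s0 does not force the formula.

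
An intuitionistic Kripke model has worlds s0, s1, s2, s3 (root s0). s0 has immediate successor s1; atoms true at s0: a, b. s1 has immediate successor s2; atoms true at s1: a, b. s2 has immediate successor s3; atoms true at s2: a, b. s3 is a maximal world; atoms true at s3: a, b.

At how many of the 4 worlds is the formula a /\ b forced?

s0: forces it.
s1: forces it.
s2: forces it.
s3: forces it.
Worlds forcing the formula: {s0, s1, s2, s3}.

4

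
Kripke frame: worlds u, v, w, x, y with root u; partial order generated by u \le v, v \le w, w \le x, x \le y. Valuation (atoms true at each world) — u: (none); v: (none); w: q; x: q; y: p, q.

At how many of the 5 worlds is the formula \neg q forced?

u: does not force it — u \nVdash \neg q since w is accessible from u and w \Vdash q.
v: does not force it — v \nVdash \neg q since w is accessible from v and w \Vdash q.
w: does not force it.
x: does not force it.
y: does not force it.
Worlds forcing the formula: { }.

0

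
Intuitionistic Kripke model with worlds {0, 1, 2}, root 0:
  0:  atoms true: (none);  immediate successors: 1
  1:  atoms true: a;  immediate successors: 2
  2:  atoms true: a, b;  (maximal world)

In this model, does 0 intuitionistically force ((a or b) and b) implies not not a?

Yes

0 forces ((a or b) and b) implies not not a: every world accessible from 0 that forces (a or b) and b (namely 2) also forces not not a.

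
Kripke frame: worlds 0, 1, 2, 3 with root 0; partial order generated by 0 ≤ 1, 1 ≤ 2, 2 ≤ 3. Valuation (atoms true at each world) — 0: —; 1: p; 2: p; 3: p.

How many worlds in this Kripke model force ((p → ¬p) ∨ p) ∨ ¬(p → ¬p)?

0: forces it.
1: forces it.
2: forces it.
3: forces it.
Worlds forcing the formula: {0, 1, 2, 3}.

4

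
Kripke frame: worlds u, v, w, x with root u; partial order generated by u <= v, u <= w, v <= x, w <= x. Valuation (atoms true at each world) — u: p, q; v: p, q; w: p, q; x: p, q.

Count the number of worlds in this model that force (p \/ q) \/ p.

u: forces it.
v: forces it.
w: forces it.
x: forces it.
Worlds forcing the formula: {u, v, w, x}.

4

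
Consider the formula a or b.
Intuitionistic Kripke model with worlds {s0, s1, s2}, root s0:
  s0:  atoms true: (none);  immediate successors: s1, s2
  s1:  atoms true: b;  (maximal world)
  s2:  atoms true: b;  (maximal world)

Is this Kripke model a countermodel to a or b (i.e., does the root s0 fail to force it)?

s0 does not force a or b: neither disjunct is forced at s0.
s0 lacks atom a, so s0 does not force a.
So the root s0 does not force a or b; the model is a countermodel.

Yes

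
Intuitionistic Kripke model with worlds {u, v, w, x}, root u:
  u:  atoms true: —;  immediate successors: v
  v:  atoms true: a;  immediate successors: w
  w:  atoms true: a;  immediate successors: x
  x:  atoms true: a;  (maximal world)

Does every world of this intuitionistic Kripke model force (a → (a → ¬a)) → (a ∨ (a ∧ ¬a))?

Yes

u ⊩ (a → (a → ¬a)) → (a ∨ (a ∧ ¬a)) vacuously: no world accessible from u forces the antecedent a → (a → ¬a).
Since the root u forces (a → (a → ¬a)) → (a ∨ (a ∧ ¬a)) and forcing is persistent (monotone upward), every world forces it.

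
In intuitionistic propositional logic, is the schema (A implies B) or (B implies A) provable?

No

This is the Gödel–Dummett linearity axiom, which is not intuitionistically valid.
A Kripke countermodel: worlds a, b, c; order generated by a <= b, a <= c; atoms true at each world — a:{}; b:{A}; c:{B}.
a does not force (A implies B) or (B implies A): neither disjunct is forced at a.
a does not force A implies B: at the accessible world b, b forces A but b does not force B.
b lacks atom B, so b does not force B.
So the root a does not force the formula.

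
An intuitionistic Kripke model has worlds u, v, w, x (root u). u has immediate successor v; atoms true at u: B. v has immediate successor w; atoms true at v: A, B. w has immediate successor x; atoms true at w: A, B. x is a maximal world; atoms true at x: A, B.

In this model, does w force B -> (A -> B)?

w ||- B -> (A -> B): every world accessible from w that forces B (namely w, x) also forces A -> B.

Yes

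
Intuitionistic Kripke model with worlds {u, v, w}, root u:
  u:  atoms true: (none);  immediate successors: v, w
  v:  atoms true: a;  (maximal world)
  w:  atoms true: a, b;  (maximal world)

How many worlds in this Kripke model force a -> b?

1

u: does not force it — u ||-/- a -> b: at the accessible world v, v ||- a but v ||-/- b.
v: does not force it — v ||-/- a -> b: already at v itself, v ||- a but v ||-/- b.
w: forces it.
Worlds forcing the formula: {w}.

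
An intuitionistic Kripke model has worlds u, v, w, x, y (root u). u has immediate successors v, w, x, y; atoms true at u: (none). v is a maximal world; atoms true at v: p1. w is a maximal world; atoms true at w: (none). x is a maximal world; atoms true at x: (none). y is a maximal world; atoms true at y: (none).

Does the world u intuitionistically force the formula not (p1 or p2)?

u does not force not (p1 or p2) since v is accessible from u and v forces p1 or p2.
v forces p1 or p2 via the disjunct p1.

No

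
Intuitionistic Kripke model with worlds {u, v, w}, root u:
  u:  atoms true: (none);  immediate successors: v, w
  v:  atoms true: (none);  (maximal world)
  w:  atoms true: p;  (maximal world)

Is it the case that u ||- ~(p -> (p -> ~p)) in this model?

u ||-/- ~(p -> (p -> ~p)) since v is accessible from u and v ||- p -> (p -> ~p).
v ||- p -> (p -> ~p) vacuously: no world accessible from v forces the antecedent p.

No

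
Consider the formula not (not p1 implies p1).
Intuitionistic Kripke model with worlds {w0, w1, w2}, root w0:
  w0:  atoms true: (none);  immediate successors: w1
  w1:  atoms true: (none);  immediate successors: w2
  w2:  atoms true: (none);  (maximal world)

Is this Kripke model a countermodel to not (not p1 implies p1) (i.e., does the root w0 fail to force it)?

w0 forces not (not p1 implies p1): no world accessible from w0 forces not p1 implies p1.
So the root w0 forces not (not p1 implies p1); the model is not a countermodel.

No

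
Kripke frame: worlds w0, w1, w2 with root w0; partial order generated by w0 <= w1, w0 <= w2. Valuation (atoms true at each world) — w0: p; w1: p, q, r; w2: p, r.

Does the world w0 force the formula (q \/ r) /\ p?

w0 ||-/- (q \/ r) /\ p since w0 fails q \/ r.

No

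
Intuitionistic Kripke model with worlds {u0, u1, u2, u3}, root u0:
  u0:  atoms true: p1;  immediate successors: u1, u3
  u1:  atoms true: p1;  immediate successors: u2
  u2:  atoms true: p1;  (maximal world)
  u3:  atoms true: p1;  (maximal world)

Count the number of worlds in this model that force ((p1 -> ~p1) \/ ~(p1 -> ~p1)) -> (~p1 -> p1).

4

u0: forces it.
u1: forces it.
u2: forces it.
u3: forces it.
Worlds forcing the formula: {u0, u1, u2, u3}.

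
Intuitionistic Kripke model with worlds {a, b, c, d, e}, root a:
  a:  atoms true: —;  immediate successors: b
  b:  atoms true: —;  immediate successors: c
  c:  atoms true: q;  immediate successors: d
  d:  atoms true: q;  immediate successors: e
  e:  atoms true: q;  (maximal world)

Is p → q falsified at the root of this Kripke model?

No

a ⊩ p → q vacuously: no world accessible from a forces the antecedent p.
So the root a forces p → q; the model is not a countermodel.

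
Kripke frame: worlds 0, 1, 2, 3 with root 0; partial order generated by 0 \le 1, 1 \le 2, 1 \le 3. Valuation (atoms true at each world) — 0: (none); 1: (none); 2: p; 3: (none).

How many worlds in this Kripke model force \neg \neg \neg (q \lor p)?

0: does not force it — 0 \nVdash \neg \neg \neg (q \lor p) since 2 is accessible from 0 and 2 \Vdash \neg \neg (q \lor p).
1: does not force it — 1 \nVdash \neg \neg \neg (q \lor p) since 2 is accessible from 1 and 2 \Vdash \neg \neg (q \lor p).
2: does not force it — 2 \nVdash \neg \neg \neg (q \lor p) since 2 is accessible from 2 and 2 \Vdash \neg \neg (q \lor p).
3: forces it.
Worlds forcing the formula: {3}.

1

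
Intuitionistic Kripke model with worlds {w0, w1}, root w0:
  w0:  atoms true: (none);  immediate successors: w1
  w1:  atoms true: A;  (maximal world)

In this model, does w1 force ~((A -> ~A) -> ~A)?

w1 ||-/- ~((A -> ~A) -> ~A) since w1 is accessible from w1 and w1 ||- (A -> ~A) -> ~A.
w1 ||- (A -> ~A) -> ~A vacuously: no world accessible from w1 forces the antecedent A -> ~A.

No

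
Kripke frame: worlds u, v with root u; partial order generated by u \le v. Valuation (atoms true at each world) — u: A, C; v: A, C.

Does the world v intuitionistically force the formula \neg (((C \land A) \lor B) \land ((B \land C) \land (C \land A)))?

v \Vdash \neg (((C \land A) \lor B) \land ((B \land C) \land (C \land A))): no world accessible from v forces ((C \land A) \lor B) \land ((B \land C) \land (C \land A)).

Yes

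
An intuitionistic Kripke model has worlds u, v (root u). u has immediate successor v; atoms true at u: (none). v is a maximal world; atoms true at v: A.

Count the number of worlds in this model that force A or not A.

1

u: does not force it — u does not force A or not A: neither disjunct is forced at u.
v: forces it.
Worlds forcing the formula: {v}.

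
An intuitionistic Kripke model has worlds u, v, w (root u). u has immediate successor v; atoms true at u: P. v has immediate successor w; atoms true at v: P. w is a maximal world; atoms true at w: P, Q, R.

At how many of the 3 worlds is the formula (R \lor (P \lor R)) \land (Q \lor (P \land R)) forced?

u: does not force it — u \nVdash (R \lor (P \lor R)) \land (Q \lor (P \land R)) since u fails Q \lor (P \land R).
v: does not force it — v \nVdash (R \lor (P \lor R)) \land (Q \lor (P \land R)) since v fails Q \lor (P \land R).
w: forces it.
Worlds forcing the formula: {w}.

1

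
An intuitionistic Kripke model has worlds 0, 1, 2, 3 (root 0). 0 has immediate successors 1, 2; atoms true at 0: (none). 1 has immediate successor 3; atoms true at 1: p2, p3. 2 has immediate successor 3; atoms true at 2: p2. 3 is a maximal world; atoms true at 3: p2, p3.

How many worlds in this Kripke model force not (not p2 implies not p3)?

0

0: does not force it — 0 does not force not (not p2 implies not p3) since 0 is accessible from 0 and 0 forces not p2 implies not p3.
1: does not force it — 1 does not force not (not p2 implies not p3) since 1 is accessible from 1 and 1 forces not p2 implies not p3.
2: does not force it.
3: does not force it.
Worlds forcing the formula: { }.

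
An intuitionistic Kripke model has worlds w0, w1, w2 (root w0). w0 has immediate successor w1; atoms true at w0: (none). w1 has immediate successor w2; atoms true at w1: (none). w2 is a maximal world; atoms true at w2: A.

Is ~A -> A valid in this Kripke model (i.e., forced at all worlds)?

w0 ||- ~A -> A vacuously: no world accessible from w0 forces the antecedent ~A.
Since the root w0 forces ~A -> A and forcing is persistent (monotone upward), every world forces it.

Yes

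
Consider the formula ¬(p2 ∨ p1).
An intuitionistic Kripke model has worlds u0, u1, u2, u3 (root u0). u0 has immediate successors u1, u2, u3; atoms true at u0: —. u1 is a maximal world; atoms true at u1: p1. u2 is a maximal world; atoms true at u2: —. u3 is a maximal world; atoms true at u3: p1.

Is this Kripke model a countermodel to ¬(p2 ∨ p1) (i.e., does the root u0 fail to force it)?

Yes

u0 ⊮ ¬(p2 ∨ p1) since u1 is accessible from u0 and u1 ⊩ p2 ∨ p1.
u1 ⊩ p2 ∨ p1 via the disjunct p1.
So the root u0 does not force ¬(p2 ∨ p1); the model is a countermodel.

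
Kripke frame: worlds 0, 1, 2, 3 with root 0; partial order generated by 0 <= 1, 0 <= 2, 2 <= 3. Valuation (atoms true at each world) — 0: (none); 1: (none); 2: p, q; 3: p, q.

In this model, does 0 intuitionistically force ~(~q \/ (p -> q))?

0 ||-/- ~(~q \/ (p -> q)) since 0 is accessible from 0 and 0 ||- ~q \/ (p -> q).
0 ||- ~q \/ (p -> q) via the disjunct p -> q.

No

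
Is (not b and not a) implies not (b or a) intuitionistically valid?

This is a constructively valid De Morgan direction (conjunction of negations to negated disjunction), which is intuitionistically derivable.
If both not b and not a hold at a world, no accessible world forces b or forces a, so none forces b or a.

Yes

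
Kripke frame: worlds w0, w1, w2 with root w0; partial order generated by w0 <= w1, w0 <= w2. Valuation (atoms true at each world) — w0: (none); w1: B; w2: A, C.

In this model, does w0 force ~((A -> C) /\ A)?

w0 ||-/- ~((A -> C) /\ A) since w2 is accessible from w0 and w2 ||- (A -> C) /\ A.
w2 ||- (A -> C) /\ A since w2 forces both conjuncts.

No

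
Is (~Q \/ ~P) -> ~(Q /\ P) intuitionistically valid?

This is a constructively valid De Morgan direction (disjunction of negations to negated conjunction), which is intuitionistically derivable.
If ~Q holds at a world then no accessible world forces Q, hence none forces Q /\ P; likewise for ~P.

Yes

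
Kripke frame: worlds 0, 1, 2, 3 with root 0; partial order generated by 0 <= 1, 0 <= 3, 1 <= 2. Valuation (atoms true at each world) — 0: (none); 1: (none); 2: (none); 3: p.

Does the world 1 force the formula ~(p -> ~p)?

No

1 ||-/- ~(p -> ~p) since 1 is accessible from 1 and 1 ||- p -> ~p.
1 ||- p -> ~p vacuously: no world accessible from 1 forces the antecedent p.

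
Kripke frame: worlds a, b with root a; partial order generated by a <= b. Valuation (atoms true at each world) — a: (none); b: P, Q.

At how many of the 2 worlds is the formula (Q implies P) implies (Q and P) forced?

a: does not force it — a does not force (Q implies P) implies (Q and P): already at a itself, a forces Q implies P but a does not force Q and P.
b: forces it.
Worlds forcing the formula: {b}.

1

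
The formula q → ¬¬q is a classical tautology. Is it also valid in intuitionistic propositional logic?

Yes

This is double-negation introduction, which is intuitionistically derivable.
If a world forces q then every accessible world forces q (persistence), so none forces ¬q; hence ¬¬q.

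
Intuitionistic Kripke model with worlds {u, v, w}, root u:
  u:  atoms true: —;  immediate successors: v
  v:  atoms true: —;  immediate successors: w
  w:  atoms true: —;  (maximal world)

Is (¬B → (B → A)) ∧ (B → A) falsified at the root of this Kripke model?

u ⊩ (¬B → (B → A)) ∧ (B → A) since u forces both conjuncts.
So the root u forces (¬B → (B → A)) ∧ (B → A); the model is not a countermodel.

No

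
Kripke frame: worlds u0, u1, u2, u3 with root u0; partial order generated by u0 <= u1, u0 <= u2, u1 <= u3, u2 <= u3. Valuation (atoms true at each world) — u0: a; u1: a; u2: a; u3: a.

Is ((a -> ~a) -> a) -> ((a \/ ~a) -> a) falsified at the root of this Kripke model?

No

u0 ||- ((a -> ~a) -> a) -> ((a \/ ~a) -> a): every world accessible from u0 that forces (a -> ~a) -> a (namely u0, u1, u2, u3) also forces (a \/ ~a) -> a.
So the root u0 forces ((a -> ~a) -> a) -> ((a \/ ~a) -> a); the model is not a countermodel.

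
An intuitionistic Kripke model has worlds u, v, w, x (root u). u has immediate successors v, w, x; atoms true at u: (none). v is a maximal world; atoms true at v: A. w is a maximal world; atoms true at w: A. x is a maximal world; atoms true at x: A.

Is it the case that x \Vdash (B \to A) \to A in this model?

x \Vdash (B \to A) \to A: every world accessible from x that forces B \to A (namely x) also forces A.

Yes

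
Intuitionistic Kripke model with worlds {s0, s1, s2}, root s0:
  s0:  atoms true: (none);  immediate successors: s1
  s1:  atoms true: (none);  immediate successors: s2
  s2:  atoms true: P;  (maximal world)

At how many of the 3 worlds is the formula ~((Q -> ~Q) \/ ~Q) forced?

s0: does not force it — s0 ||-/- ~((Q -> ~Q) \/ ~Q) since s0 is accessible from s0 and s0 ||- (Q -> ~Q) \/ ~Q.
s1: does not force it.
s2: does not force it.
Worlds forcing the formula: { }.

0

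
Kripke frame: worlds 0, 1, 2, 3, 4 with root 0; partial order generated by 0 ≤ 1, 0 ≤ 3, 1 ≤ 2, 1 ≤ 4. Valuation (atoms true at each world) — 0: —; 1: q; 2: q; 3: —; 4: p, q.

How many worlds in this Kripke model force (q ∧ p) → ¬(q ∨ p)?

2

0: does not force it — 0 ⊮ (q ∧ p) → ¬(q ∨ p): at the accessible world 4, 4 ⊩ q ∧ p but 4 ⊮ ¬(q ∨ p).
1: does not force it — 1 ⊮ (q ∧ p) → ¬(q ∨ p): at the accessible world 4, 4 ⊩ q ∧ p but 4 ⊮ ¬(q ∨ p).
2: forces it.
3: forces it.
4: does not force it — 4 ⊮ (q ∧ p) → ¬(q ∨ p): already at 4 itself, 4 ⊩ q ∧ p but 4 ⊮ ¬(q ∨ p).
Worlds forcing the formula: {2, 3}.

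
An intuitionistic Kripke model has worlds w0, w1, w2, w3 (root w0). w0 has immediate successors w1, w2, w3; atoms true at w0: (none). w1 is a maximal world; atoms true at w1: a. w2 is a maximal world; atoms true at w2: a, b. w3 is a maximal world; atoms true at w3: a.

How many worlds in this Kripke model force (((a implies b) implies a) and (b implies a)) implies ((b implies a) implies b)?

w0: does not force it — w0 does not force (((a implies b) implies a) and (b implies a)) implies ((b implies a) implies b): already at w0 itself, w0 forces ((a implies b) implies a) and (b implies a) but w0 does not force (b implies a) implies b.
w1: does not force it — w1 does not force (((a implies b) implies a) and (b implies a)) implies ((b implies a) implies b): already at w1 itself, w1 forces ((a implies b) implies a) and (b implies a) but w1 does not force (b implies a) implies b.
w2: forces it.
w3: does not force it.
Worlds forcing the formula: {w2}.

1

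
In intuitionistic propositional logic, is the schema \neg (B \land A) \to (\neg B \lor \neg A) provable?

No

This is the constructively invalid direction of De Morgan's law for conjunction, which is not intuitionistically valid.
A Kripke countermodel: worlds w0, w1, w2; order generated by w0 \le w1, w0 \le w2; atoms true at each world — w0:{}; w1:{B}; w2:{A}.
w0 \nVdash \neg (B \land A) \to (\neg B \lor \neg A): already at w0 itself, w0 \Vdash \neg (B \land A) but w0 \nVdash \neg B \lor \neg A.
w0 \nVdash \neg B \lor \neg A: neither disjunct is forced at w0.
w0 \nVdash \neg B since w1 is accessible from w0 and w1 \Vdash B.
So the root w0 does not force the formula.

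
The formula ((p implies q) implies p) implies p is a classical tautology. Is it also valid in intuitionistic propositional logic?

No

This is Peirce's law, which is not intuitionistically valid.
A Kripke countermodel: worlds 0, 1; order generated by 0 <= 1; atoms true at each world — 0:{}; 1:{p}.
0 does not force ((p implies q) implies p) implies p: already at 0 itself, 0 forces (p implies q) implies p but 0 does not force p.
0 lacks atom p, so 0 does not force p.
So the root 0 does not force the formula.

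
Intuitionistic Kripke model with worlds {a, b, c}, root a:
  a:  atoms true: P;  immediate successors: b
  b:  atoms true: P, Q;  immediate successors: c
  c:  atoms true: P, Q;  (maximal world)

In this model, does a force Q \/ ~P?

No

a ||-/- Q \/ ~P: neither disjunct is forced at a.
a lacks atom Q, so a ||-/- Q.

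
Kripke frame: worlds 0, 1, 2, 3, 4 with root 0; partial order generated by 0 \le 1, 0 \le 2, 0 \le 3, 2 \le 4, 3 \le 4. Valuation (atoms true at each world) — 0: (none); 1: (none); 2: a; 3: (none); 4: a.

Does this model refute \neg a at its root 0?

Yes

0 \nVdash \neg a since 2 is accessible from 0 and 2 \Vdash a.
So the root 0 does not force \neg a; the model is a countermodel.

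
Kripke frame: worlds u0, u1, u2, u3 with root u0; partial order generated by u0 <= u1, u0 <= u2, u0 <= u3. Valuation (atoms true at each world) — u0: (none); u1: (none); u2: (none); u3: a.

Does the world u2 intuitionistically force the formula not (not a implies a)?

u2 forces not (not a implies a): no world accessible from u2 forces not a implies a.

Yes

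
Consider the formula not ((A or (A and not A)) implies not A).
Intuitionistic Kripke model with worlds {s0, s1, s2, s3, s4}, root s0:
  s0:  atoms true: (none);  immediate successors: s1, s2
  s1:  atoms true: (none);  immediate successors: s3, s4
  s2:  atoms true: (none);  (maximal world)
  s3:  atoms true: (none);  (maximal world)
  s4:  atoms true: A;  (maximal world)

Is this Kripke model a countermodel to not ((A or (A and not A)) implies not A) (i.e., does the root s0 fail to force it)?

s0 does not force not ((A or (A and not A)) implies not A) since s2 is accessible from s0 and s2 forces (A or (A and not A)) implies not A.
s2 forces (A or (A and not A)) implies not A vacuously: no world accessible from s2 forces the antecedent A or (A and not A).
So the root s0 does not force not ((A or (A and not A)) implies not A); the model is a countermodel.

Yes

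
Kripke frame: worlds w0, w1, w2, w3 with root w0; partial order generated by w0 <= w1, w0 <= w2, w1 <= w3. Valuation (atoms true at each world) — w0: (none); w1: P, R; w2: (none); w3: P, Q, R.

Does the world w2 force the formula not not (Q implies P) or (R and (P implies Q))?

Yes

w2 forces not not (Q implies P) or (R and (P implies Q)) via the disjunct not not (Q implies P).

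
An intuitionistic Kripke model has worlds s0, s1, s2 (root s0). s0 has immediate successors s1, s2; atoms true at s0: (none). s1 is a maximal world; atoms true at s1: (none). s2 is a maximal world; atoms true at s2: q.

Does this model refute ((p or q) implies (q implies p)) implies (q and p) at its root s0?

Yes

s0 does not force ((p or q) implies (q implies p)) implies (q and p): at the accessible world s1, s1 forces (p or q) implies (q implies p) but s1 does not force q and p.
s1 does not force q and p since s1 fails q.
So the root s0 does not force ((p or q) implies (q implies p)) implies (q and p); the model is a countermodel.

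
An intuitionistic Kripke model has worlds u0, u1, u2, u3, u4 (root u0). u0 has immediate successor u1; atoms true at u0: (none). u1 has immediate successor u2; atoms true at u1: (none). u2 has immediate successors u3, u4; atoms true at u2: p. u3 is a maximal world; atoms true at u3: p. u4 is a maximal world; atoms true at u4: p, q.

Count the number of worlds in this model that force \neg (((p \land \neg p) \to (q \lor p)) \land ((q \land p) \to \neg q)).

u0: does not force it — u0 \nVdash \neg (((p \land \neg p) \to (q \lor p)) \land ((q \land p) \to \neg q)) since u3 is accessible from u0 and u3 \Vdash ((p \land \neg p) \to (q \lor p)) \land ((q \land p) \to \neg q).
u1: does not force it.
u2: does not force it.
u3: does not force it.
u4: forces it.
Worlds forcing the formula: {u4}.

1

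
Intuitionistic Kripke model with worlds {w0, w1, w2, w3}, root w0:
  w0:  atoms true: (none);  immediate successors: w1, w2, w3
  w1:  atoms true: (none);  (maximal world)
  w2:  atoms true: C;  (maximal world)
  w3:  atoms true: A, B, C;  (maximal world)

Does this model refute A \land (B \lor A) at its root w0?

Yes

w0 \nVdash A \land (B \lor A) since w0 fails A.
So the root w0 does not force A \land (B \lor A); the model is a countermodel.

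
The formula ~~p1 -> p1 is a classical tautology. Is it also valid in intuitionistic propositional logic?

This is double-negation elimination, which is not intuitionistically valid.
A Kripke countermodel: worlds 0, 1; order generated by 0 <= 1; atoms true at each world — 0:{}; 1:{p1}.
0 ||-/- ~~p1 -> p1: already at 0 itself, 0 ||- ~~p1 but 0 ||-/- p1.
0 lacks atom p1, so 0 ||-/- p1.
So the root 0 does not force the formula.

No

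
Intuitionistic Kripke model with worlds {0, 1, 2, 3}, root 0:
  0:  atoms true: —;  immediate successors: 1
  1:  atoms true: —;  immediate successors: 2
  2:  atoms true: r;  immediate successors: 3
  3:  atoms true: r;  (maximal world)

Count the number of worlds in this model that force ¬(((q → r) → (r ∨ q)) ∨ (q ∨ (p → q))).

0

0: does not force it — 0 ⊮ ¬(((q → r) → (r ∨ q)) ∨ (q ∨ (p → q))) since 0 is accessible from 0 and 0 ⊩ ((q → r) → (r ∨ q)) ∨ (q ∨ (p → q)).
1: does not force it.
2: does not force it.
3: does not force it.
Worlds forcing the formula: { }.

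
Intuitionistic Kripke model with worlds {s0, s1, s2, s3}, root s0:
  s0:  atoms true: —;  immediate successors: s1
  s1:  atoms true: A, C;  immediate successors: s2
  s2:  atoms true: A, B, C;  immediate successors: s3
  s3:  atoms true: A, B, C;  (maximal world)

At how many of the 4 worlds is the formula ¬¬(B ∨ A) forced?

s0: forces it.
s1: forces it.
s2: forces it.
s3: forces it.
Worlds forcing the formula: {s0, s1, s2, s3}.

4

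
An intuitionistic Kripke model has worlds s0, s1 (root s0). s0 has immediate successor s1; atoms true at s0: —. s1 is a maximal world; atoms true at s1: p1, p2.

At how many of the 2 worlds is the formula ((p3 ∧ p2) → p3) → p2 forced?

1

s0: does not force it — s0 ⊮ ((p3 ∧ p2) → p3) → p2: already at s0 itself, s0 ⊩ (p3 ∧ p2) → p3 but s0 ⊮ p2.
s1: forces it.
Worlds forcing the formula: {s1}.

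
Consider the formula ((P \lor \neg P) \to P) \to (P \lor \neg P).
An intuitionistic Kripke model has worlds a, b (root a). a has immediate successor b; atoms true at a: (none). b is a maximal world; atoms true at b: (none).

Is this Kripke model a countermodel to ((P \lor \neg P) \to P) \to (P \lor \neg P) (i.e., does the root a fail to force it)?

a \Vdash ((P \lor \neg P) \to P) \to (P \lor \neg P) vacuously: no world accessible from a forces the antecedent (P \lor \neg P) \to P.
So the root a forces ((P \lor \neg P) \to P) \to (P \lor \neg P); the model is not a countermodel.

No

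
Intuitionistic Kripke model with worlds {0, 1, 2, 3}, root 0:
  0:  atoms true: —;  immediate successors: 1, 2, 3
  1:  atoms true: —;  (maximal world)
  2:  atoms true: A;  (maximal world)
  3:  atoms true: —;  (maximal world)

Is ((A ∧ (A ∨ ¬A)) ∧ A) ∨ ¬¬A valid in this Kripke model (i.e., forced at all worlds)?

Not every world: 0 ⊮ ((A ∧ (A ∨ ¬A)) ∧ A) ∨ ¬¬A.
0 ⊮ ((A ∧ (A ∨ ¬A)) ∧ A) ∨ ¬¬A: neither disjunct is forced at 0.
0 ⊮ (A ∧ (A ∨ ¬A)) ∧ A since 0 fails A ∧ (A ∨ ¬A).

No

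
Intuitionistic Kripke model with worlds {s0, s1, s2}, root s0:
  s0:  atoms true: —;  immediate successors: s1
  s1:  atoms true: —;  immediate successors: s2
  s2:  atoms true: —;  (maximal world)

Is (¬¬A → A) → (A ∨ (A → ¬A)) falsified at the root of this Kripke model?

s0 ⊩ (¬¬A → A) → (A ∨ (A → ¬A)): every world accessible from s0 that forces ¬¬A → A (namely s0, s1, s2) also forces A ∨ (A → ¬A).
So the root s0 forces (¬¬A → A) → (A ∨ (A → ¬A)); the model is not a countermodel.

No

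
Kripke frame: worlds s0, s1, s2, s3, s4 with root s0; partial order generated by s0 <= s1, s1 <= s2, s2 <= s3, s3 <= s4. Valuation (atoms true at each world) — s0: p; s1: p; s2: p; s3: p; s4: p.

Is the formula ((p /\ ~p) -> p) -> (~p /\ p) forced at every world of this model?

No

Not every world: s0 ||-/- ((p /\ ~p) -> p) -> (~p /\ p).
s0 ||-/- ((p /\ ~p) -> p) -> (~p /\ p): already at s0 itself, s0 ||- (p /\ ~p) -> p but s0 ||-/- ~p /\ p.
s0 ||-/- ~p /\ p since s0 fails ~p.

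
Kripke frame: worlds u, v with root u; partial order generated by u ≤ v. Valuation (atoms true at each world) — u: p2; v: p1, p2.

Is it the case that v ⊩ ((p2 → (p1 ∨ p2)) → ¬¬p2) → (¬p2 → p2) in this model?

v ⊩ ((p2 → (p1 ∨ p2)) → ¬¬p2) → (¬p2 → p2): every world accessible from v that forces (p2 → (p1 ∨ p2)) → ¬¬p2 (namely v) also forces ¬p2 → p2.

Yes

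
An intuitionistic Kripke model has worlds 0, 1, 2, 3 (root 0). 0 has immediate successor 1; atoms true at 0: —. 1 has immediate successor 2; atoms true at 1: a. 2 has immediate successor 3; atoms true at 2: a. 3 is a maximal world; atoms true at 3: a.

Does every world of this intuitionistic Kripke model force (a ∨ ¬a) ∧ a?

Not every world: 0 ⊮ (a ∨ ¬a) ∧ a.
0 ⊮ (a ∨ ¬a) ∧ a since 0 fails a ∨ ¬a.

No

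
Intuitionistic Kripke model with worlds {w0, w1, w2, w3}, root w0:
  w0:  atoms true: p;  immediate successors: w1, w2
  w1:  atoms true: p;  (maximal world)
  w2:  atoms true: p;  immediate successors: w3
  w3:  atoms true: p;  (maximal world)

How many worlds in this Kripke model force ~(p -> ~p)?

4

w0: forces it.
w1: forces it.
w2: forces it.
w3: forces it.
Worlds forcing the formula: {w0, w1, w2, w3}.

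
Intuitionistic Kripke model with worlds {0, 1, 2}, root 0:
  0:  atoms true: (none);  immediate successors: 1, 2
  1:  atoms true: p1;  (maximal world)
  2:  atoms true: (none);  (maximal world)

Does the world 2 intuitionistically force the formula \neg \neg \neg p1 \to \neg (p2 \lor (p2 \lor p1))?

Yes

2 \Vdash \neg \neg \neg p1 \to \neg (p2 \lor (p2 \lor p1)): every world accessible from 2 that forces \neg \neg \neg p1 (namely 2) also forces \neg (p2 \lor (p2 \lor p1)).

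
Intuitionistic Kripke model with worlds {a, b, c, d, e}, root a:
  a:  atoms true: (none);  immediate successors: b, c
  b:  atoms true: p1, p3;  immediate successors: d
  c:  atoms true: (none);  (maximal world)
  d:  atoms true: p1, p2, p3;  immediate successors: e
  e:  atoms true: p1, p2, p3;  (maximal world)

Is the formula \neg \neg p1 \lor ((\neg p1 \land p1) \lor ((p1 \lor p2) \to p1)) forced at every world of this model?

Yes

a \Vdash \neg \neg p1 \lor ((\neg p1 \land p1) \lor ((p1 \lor p2) \to p1)) via the disjunct (\neg p1 \land p1) \lor ((p1 \lor p2) \to p1).
Since the root a forces \neg \neg p1 \lor ((\neg p1 \land p1) \lor ((p1 \lor p2) \to p1)) and forcing is persistent (monotone upward), every world forces it.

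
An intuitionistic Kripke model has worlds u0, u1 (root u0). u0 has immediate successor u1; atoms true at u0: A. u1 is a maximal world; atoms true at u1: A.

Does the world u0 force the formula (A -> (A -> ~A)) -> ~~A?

Yes

u0 ||- (A -> (A -> ~A)) -> ~~A vacuously: no world accessible from u0 forces the antecedent A -> (A -> ~A).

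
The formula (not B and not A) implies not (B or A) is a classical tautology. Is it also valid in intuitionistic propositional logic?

Yes

This is a constructively valid De Morgan direction (conjunction of negations to negated disjunction), which is intuitionistically derivable.
If both not B and not A hold at a world, no accessible world forces B or forces A, so none forces B or A.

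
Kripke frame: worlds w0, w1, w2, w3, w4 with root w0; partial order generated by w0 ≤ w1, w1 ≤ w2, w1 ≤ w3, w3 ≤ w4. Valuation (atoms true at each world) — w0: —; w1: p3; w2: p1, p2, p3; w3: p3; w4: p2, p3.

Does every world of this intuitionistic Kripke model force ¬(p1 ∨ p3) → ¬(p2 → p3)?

Yes

w0 ⊩ ¬(p1 ∨ p3) → ¬(p2 → p3) vacuously: no world accessible from w0 forces the antecedent ¬(p1 ∨ p3).
Since the root w0 forces ¬(p1 ∨ p3) → ¬(p2 → p3) and forcing is persistent (monotone upward), every world forces it.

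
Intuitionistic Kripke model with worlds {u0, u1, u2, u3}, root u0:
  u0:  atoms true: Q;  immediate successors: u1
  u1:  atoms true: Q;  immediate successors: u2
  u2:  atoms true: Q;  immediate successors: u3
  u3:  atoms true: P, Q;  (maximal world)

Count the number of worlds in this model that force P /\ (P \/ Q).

1

u0: does not force it — u0 ||-/- P /\ (P \/ Q) since u0 fails P.
u1: does not force it — u1 ||-/- P /\ (P \/ Q) since u1 fails P.
u2: does not force it — u2 ||-/- P /\ (P \/ Q) since u2 fails P.
u3: forces it.
Worlds forcing the formula: {u3}.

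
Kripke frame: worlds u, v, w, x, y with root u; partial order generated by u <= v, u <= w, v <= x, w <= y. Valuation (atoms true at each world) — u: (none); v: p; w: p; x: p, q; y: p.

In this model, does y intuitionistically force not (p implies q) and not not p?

Yes

y forces not (p implies q) and not not p since y forces both conjuncts.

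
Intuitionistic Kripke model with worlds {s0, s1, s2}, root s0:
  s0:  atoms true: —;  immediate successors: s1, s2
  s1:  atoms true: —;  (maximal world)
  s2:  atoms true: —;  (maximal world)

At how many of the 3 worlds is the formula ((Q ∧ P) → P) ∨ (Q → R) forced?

s0: forces it.
s1: forces it.
s2: forces it.
Worlds forcing the formula: {s0, s1, s2}.

3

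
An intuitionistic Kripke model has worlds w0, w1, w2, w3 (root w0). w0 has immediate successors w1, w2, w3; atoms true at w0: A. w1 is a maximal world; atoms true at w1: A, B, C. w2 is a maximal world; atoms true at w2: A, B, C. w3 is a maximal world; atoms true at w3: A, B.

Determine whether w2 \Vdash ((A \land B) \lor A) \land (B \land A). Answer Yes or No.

Yes

w2 \Vdash ((A \land B) \lor A) \land (B \land A) since w2 forces both conjuncts.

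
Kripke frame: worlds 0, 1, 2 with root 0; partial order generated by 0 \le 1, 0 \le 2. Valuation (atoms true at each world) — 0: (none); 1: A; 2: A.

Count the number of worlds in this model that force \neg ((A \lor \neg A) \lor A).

0

0: does not force it — 0 \nVdash \neg ((A \lor \neg A) \lor A) since 1 is accessible from 0 and 1 \Vdash (A \lor \neg A) \lor A.
1: does not force it — 1 \nVdash \neg ((A \lor \neg A) \lor A) since 1 is accessible from 1 and 1 \Vdash (A \lor \neg A) \lor A.
2: does not force it — 2 \nVdash \neg ((A \lor \neg A) \lor A) since 2 is accessible from 2 and 2 \Vdash (A \lor \neg A) \lor A.
Worlds forcing the formula: { }.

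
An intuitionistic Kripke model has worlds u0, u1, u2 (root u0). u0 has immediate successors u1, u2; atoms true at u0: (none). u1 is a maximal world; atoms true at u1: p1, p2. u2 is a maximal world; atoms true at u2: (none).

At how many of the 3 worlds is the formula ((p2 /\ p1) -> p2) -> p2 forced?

1

u0: does not force it — u0 ||-/- ((p2 /\ p1) -> p2) -> p2: already at u0 itself, u0 ||- (p2 /\ p1) -> p2 but u0 ||-/- p2.
u1: forces it.
u2: does not force it — u2 ||-/- ((p2 /\ p1) -> p2) -> p2: already at u2 itself, u2 ||- (p2 /\ p1) -> p2 but u2 ||-/- p2.
Worlds forcing the formula: {u1}.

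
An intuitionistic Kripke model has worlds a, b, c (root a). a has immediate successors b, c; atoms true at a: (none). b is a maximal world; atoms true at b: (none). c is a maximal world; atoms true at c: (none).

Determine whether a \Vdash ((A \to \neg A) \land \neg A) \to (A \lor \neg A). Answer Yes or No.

Yes

a \Vdash ((A \to \neg A) \land \neg A) \to (A \lor \neg A): every world accessible from a that forces (A \to \neg A) \land \neg A (namely a, b, c) also forces A \lor \neg A.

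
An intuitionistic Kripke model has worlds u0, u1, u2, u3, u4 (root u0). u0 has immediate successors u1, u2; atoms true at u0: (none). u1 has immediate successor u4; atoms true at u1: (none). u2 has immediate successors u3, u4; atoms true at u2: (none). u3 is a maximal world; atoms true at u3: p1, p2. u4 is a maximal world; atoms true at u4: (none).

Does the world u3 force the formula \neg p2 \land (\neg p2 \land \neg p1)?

u3 \nVdash \neg p2 \land (\neg p2 \land \neg p1) since u3 fails \neg p2.

No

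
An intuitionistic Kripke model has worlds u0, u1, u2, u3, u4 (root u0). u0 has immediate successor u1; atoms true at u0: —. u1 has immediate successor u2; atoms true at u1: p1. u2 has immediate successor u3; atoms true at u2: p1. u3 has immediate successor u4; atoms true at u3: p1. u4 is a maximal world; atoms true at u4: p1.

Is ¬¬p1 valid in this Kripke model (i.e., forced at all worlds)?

u0 ⊩ ¬¬p1: no world accessible from u0 forces ¬p1.
Since the root u0 forces ¬¬p1 and forcing is persistent (monotone upward), every world forces it.

Yes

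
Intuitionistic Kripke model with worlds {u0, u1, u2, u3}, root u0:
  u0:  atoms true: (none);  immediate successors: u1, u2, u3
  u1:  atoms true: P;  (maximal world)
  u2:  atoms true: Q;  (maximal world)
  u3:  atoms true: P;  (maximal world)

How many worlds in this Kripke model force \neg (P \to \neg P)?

2

u0: does not force it — u0 \nVdash \neg (P \to \neg P) since u2 is accessible from u0 and u2 \Vdash P \to \neg P.
u1: forces it.
u2: does not force it.
u3: forces it.
Worlds forcing the formula: {u1, u3}.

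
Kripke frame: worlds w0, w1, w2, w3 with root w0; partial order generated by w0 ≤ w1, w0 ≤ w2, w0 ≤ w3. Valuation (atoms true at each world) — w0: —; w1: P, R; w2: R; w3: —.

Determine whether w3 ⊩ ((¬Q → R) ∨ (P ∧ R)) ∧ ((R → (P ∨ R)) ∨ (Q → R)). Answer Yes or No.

w3 ⊮ ((¬Q → R) ∨ (P ∧ R)) ∧ ((R → (P ∨ R)) ∨ (Q → R)) since w3 fails (¬Q → R) ∨ (P ∧ R).

No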